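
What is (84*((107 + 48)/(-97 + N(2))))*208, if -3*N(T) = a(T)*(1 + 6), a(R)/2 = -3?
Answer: -2708160/83 ≈ -32628.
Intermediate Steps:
a(R) = -6 (a(R) = 2*(-3) = -6)
N(T) = 14 (N(T) = -(-2)*(1 + 6) = -(-2)*7 = -⅓*(-42) = 14)
(84*((107 + 48)/(-97 + N(2))))*208 = (84*((107 + 48)/(-97 + 14)))*208 = (84*(155/(-83)))*208 = (84*(155*(-1/83)))*208 = (84*(-155/83))*208 = -13020/83*208 = -2708160/83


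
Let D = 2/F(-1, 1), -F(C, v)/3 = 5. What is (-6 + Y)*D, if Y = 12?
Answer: -4/5 ≈ -0.80000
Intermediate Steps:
F(C, v) = -15 (F(C, v) = -3*5 = -15)
D = -2/15 (D = 2/(-15) = 2*(-1/15) = -2/15 ≈ -0.13333)
(-6 + Y)*D = (-6 + 12)*(-2/15) = 6*(-2/15) = -4/5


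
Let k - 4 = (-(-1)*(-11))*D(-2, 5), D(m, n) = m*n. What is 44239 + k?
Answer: 44353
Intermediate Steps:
k = 114 (k = 4 + (-(-1)*(-11))*(-2*5) = 4 - 1*11*(-10) = 4 - 11*(-10) = 4 + 110 = 114)
44239 + k = 44239 + 114 = 44353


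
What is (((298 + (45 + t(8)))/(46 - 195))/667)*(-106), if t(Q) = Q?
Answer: 37206/99383 ≈ 0.37437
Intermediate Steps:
(((298 + (45 + t(8)))/(46 - 195))/667)*(-106) = (((298 + (45 + 8))/(46 - 195))/667)*(-106) = (((298 + 53)/(-149))*(1/667))*(-106) = ((351*(-1/149))*(1/667))*(-106) = -351/149*1/667*(-106) = -351/99383*(-106) = 37206/99383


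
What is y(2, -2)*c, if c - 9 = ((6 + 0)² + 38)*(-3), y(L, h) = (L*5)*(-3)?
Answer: 6390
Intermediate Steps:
y(L, h) = -15*L (y(L, h) = (5*L)*(-3) = -15*L)
c = -213 (c = 9 + ((6 + 0)² + 38)*(-3) = 9 + (6² + 38)*(-3) = 9 + (36 + 38)*(-3) = 9 + 74*(-3) = 9 - 222 = -213)
y(2, -2)*c = -15*2*(-213) = -30*(-213) = 6390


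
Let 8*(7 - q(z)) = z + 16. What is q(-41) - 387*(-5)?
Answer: 15561/8 ≈ 1945.1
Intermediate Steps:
q(z) = 5 - z/8 (q(z) = 7 - (z + 16)/8 = 7 - (16 + z)/8 = 7 + (-2 - z/8) = 5 - z/8)
q(-41) - 387*(-5) = (5 - ⅛*(-41)) - 387*(-5) = (5 + 41/8) - 1*(-1935) = 81/8 + 1935 = 15561/8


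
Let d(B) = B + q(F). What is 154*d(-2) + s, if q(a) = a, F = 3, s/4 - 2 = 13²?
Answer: 838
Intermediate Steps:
s = 684 (s = 8 + 4*13² = 8 + 4*169 = 8 + 676 = 684)
d(B) = 3 + B (d(B) = B + 3 = 3 + B)
154*d(-2) + s = 154*(3 - 2) + 684 = 154*1 + 684 = 154 + 684 = 838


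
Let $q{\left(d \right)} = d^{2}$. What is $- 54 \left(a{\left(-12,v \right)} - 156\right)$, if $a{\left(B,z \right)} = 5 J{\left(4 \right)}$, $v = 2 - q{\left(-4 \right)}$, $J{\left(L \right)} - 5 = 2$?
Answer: $6534$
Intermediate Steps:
$J{\left(L \right)} = 7$ ($J{\left(L \right)} = 5 + 2 = 7$)
$v = -14$ ($v = 2 - \left(-4\right)^{2} = 2 - 16 = -14$)
$a{\left(B,z \right)} = 35$ ($a{\left(B,z \right)} = 5 \cdot 7 = 35$)
$- 54 \left(a{\left(-12,v \right)} - 156\right) = - 54 \left(35 - 156\right) = \left(-54\right) \left(-121\right) = 6534$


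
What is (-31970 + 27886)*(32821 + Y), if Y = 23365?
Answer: -229463624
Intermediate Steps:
(-31970 + 27886)*(32821 + Y) = (-31970 + 27886)*(32821 + 23365) = -4084*56186 = -229463624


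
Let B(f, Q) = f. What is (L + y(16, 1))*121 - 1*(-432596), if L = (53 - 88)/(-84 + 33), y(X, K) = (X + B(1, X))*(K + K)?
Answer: 22276445/51 ≈ 4.3679e+5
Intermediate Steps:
y(X, K) = 2*K*(1 + X) (y(X, K) = (X + 1)*(K + K) = (1 + X)*(2*K) = 2*K*(1 + X))
L = 35/51 (L = -35/(-51) = -35*(-1/51) = 35/51 ≈ 0.68627)
(L + y(16, 1))*121 - 1*(-432596) = (35/51 + 2*1*(1 + 16))*121 - 1*(-432596) = (35/51 + 2*1*17)*121 + 432596 = (35/51 + 34)*121 + 432596 = (1769/51)*121 + 432596 = 214049/51 + 432596 = 22276445/51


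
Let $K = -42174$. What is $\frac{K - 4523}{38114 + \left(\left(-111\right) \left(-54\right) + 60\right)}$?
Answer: $- \frac{46697}{44168} \approx -1.0573$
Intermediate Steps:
$\frac{K - 4523}{38114 + \left(\left(-111\right) \left(-54\right) + 60\right)} = \frac{-42174 - 4523}{38114 + \left(\left(-111\right) \left(-54\right) + 60\right)} = - \frac{46697}{38114 + \left(5994 + 60\right)} = - \frac{46697}{38114 + 6054} = - \frac{46697}{44168}$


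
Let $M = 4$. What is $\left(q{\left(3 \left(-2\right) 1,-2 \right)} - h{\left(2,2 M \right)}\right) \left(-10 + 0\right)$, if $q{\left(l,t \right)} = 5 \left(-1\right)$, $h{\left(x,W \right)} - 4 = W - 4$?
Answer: $130$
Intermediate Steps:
$h{\left(x,W \right)} = W$ ($h{\left(x,W \right)} = 4 + \left(W - 4\right) = 4 + \left(-4 + W\right) = W$)
$q{\left(l,t \right)} = -5$
$\left(q{\left(3 \left(-2\right) 1,-2 \right)} - h{\left(2,2 M \right)}\right) \left(-10 + 0\right) = \left(-5 - 2 \cdot 4\right) \left(-10 + 0\right) = \left(-5 - 8\right) \left(-10\right) = \left(-13\right) \left(-10\right) = 130$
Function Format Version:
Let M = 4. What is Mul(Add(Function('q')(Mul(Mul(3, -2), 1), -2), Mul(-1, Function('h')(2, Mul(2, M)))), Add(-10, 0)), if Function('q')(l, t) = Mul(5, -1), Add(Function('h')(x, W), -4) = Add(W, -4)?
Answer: 130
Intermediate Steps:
Function('h')(x, W) = W (Function('h')(x, W) = Add(4, Add(W, -4)) = Add(4, Add(-4, W)) = W)
Function('q')(l, t) = -5
Mul(Add(Function('q')(Mul(Mul(3, -2), 1), -2), Mul(-1, Function('h')(2, Mul(2, M)))), Add(-10, 0)) = Mul(Add(-5, Mul(-1, Mul(2, 4))), Add(-10, 0)) = Mul(Add(-5, Mul(-1, 8)), -10) = Mul(Add(-5, -8), -10) = Mul(-13, -10) = 130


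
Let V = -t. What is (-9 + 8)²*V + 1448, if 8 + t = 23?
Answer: 1433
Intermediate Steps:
t = 15 (t = -8 + 23 = 15)
V = -15 (V = -1*15 = -15)
(-9 + 8)²*V + 1448 = (-9 + 8)²*(-15) + 1448 = (-1)²*(-15) + 1448 = 1*(-15) + 1448 = -15 + 1448 = 1433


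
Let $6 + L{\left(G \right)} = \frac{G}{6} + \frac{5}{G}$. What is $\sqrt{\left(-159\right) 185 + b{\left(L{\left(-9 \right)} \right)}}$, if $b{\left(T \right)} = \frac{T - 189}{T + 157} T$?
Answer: $\frac{i \sqrt{7608649876310}}{16086} \approx 171.48 i$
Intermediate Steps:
$L{\left(G \right)} = -6 + \frac{5}{G} + \frac{G}{6}$ ($L{\left(G \right)} = -6 + \left(\frac{G}{6} + \frac{5}{G}\right) = -6 + \left(\frac{5}{G} + \frac{G}{6}\right) = -6 + \frac{5}{G} + \frac{G}{6}$)
$b{\left(T \right)} = \frac{T \left(-189 + T\right)}{157 + T}$ ($b{\left(T \right)} = \frac{-189 + T}{157 + T} T = \frac{T \left(-189 + T\right)}{157 + T}$)
$\sqrt{\left(-159\right) 185 + b{\left(L{\left(-9 \right)} \right)}} = \sqrt{\left(-159\right) 185 + \frac{\left(-6 + \frac{5}{-9} + \frac{1}{6} \left(-9\right)\right) \left(-189 + \left(-6 + \frac{5}{-9} + \frac{1}{6} \left(-9\right)\right)\right)}{157 + \left(-6 + \frac{5}{-9} + \frac{1}{6} \left(-9\right)\right)}} = \sqrt{-29415 + \frac{\left(-6 + 5 \left(- \frac{1}{9}\right) - \frac{3}{2}\right) \left(-189 - \frac{145}{18}\right)}{157 - \frac{145}{18}}} = \sqrt{-29415 + \frac{\left(-6 - \frac{5}{9} - \frac{3}{2}\right) \left(-189 - \frac{145}{18}\right)}{157 - \frac{145}{18}}} = \sqrt{-29415 - \frac{145 \left(-189 - \frac{145}{18}\right)}{18 \left(157 - \frac{145}{18}\right)}} = \sqrt{-29415 - \frac{145}{18} \frac{1}{\frac{2681}{18}} \left(- \frac{3547}{18}\right)} = \sqrt{-29415 - \frac{145}{2681} \left(- \frac{3547}{18}\right)} = \sqrt{-29415 + \frac{514315}{48258}} = \sqrt{- \frac{1418994755}{48258}} = \frac{i \sqrt{7608649876310}}{16086}$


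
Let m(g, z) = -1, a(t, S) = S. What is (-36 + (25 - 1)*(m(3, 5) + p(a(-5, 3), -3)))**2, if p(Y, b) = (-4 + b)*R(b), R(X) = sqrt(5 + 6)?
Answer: 314064 + 20160*sqrt(11) ≈ 3.8093e+5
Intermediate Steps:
R(X) = sqrt(11)
p(Y, b) = sqrt(11)*(-4 + b) (p(Y, b) = (-4 + b)*sqrt(11) = sqrt(11)*(-4 + b))
(-36 + (25 - 1)*(m(3, 5) + p(a(-5, 3), -3)))**2 = (-36 + (25 - 1)*(-1 + sqrt(11)*(-4 - 3)))**2 = (-36 + 24*(-1 + sqrt(11)*(-7)))**2 = (-36 + 24*(-1 - 7*sqrt(11)))**2 = (-36 + (-24 - 168*sqrt(11)))**2 = (-60 - 168*sqrt(11))**2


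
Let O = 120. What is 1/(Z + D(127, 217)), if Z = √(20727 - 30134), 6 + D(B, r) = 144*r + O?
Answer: 31362/983584451 - I*√9407/983584451 ≈ 3.1885e-5 - 9.8608e-8*I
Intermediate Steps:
D(B, r) = 114 + 144*r (D(B, r) = -6 + (144*r + 120) = -6 + (120 + 144*r) = 114 + 144*r)
Z = I*√9407 (Z = √(-9407) = I*√9407 ≈ 96.99*I)
1/(Z + D(127, 217)) = 1/(I*√9407 + (114 + 144*217)) = 1/(I*√9407 + (114 + 31248)) = 1/(I*√9407 + 31362) = 1/(31362 + I*√9407)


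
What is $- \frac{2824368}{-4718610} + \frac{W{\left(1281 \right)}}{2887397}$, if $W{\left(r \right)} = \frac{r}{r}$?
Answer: $\frac{1359179401451}{2270750059695} \approx 0.59856$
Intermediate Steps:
$W{\left(r \right)} = 1$
$- \frac{2824368}{-4718610} + \frac{W{\left(1281 \right)}}{2887397} = - \frac{2824368}{-4718610} + 1 \cdot \frac{1}{2887397} = \left(-2824368\right) \left(- \frac{1}{4718610}\right) + 1 \cdot \frac{1}{2887397} = \frac{470728}{786435} + \frac{1}{2887397} = \frac{1359179401451}{2270750059695}$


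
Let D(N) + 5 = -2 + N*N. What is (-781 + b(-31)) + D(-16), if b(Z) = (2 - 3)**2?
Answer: -531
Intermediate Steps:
D(N) = -7 + N**2 (D(N) = -5 + (-2 + N*N) = -5 + (-2 + N**2) = -7 + N**2)
b(Z) = 1 (b(Z) = (-1)**2 = 1)
(-781 + b(-31)) + D(-16) = (-781 + 1) + (-7 + (-16)**2) = -780 + (-7 + 256) = -780 + 249 = -531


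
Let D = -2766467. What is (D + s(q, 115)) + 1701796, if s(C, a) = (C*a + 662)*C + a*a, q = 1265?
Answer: 183811859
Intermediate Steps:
s(C, a) = a² + C*(662 + C*a) (s(C, a) = (662 + C*a)*C + a² = C*(662 + C*a) + a² = a² + C*(662 + C*a))
(D + s(q, 115)) + 1701796 = (-2766467 + (115² + 662*1265 + 115*1265²)) + 1701796 = (-2766467 + (13225 + 837430 + 115*1600225)) + 1701796 = (-2766467 + (13225 + 837430 + 184025875)) + 1701796 = (-2766467 + 184876530) + 1701796 = 182110063 + 1701796 = 183811859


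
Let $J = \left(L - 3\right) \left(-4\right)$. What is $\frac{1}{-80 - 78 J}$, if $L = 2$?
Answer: $- \frac{1}{392} \approx -0.002551$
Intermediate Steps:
$J = 4$ ($J = \left(2 - 3\right) \left(-4\right) = \left(-1\right) \left(-4\right) = 4$)
$\frac{1}{-80 - 78 J} = \frac{1}{-80 - 312} = \frac{1}{-392} = - \frac{1}{392}$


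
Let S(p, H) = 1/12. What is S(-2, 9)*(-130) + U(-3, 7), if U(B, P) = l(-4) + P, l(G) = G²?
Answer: 73/6 ≈ 12.167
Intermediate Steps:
S(p, H) = 1/12
U(B, P) = 16 + P (U(B, P) = (-4)² + P = 16 + P)
S(-2, 9)*(-130) + U(-3, 7) = (1/12)*(-130) + (16 + 7) = -65/6 + 23 = 73/6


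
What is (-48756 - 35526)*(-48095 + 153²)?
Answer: 2080585452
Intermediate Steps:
(-48756 - 35526)*(-48095 + 153²) = -84282*(-48095 + 23409) = -84282*(-24686) = 2080585452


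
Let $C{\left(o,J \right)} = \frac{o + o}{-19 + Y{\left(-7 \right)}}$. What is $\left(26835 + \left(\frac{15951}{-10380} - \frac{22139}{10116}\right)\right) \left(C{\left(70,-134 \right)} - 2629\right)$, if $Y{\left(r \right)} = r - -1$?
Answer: $- \frac{257732793421013}{3645975} \approx -7.069 \cdot 10^{7}$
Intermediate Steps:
$Y{\left(r \right)} = 1 + r$ ($Y{\left(r \right)} = r + 1 = 1 + r$)
$C{\left(o,J \right)} = - \frac{2 o}{25}$ ($C{\left(o,J \right)} = \frac{o + o}{-19 + \left(1 - 7\right)} = \frac{2 o}{-19 - 6} = \frac{2 o}{-25} = 2 o \left(- \frac{1}{25}\right) = - \frac{2 o}{25}$)
$\left(26835 + \left(\frac{15951}{-10380} - \frac{22139}{10116}\right)\right) \left(C{\left(70,-134 \right)} - 2629\right) = \left(26835 + \left(\frac{15951}{-10380} - \frac{22139}{10116}\right)\right) \left(\left(- \frac{2}{25}\right) 70 - 2629\right) = \left(26835 + \left(15951 \left(- \frac{1}{10380}\right) - \frac{22139}{10116}\right)\right) \left(- \frac{28}{5} - 2629\right) = \left(26835 - \frac{8149232}{2187585}\right) \left(- \frac{13173}{5}\right) = \frac{58695694243}{2187585} \left(- \frac{13173}{5}\right) = - \frac{257732793421013}{3645975}$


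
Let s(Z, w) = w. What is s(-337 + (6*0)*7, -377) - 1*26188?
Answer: -26565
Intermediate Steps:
s(-337 + (6*0)*7, -377) - 1*26188 = -377 - 1*26188 = -377 - 26188 = -26565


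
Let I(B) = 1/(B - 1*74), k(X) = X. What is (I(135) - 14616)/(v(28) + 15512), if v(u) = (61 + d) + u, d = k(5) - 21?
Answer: -178315/190137 ≈ -0.93782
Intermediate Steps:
I(B) = 1/(-74 + B) (I(B) = 1/(B - 74) = 1/(-74 + B))
d = -16 (d = 5 - 21 = -16)
v(u) = 45 + u (v(u) = (61 - 16) + u = 45 + u)
(I(135) - 14616)/(v(28) + 15512) = (1/(-74 + 135) - 14616)/((45 + 28) + 15512) = (1/61 - 14616)/(73 + 15512) = (1/61 - 14616)/15585 = -891575/61*1/15585 = -178315/190137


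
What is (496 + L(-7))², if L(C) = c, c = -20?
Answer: 226576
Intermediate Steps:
L(C) = -20
(496 + L(-7))² = (496 - 20)² = 476² = 226576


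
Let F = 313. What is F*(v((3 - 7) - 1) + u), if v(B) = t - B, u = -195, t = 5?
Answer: -57905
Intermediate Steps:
v(B) = 5 - B
F*(v((3 - 7) - 1) + u) = 313*((5 - ((3 - 7) - 1)) - 195) = 313*((5 - (-4 - 1)) - 195) = 313*((5 - 1*(-5)) - 195) = 313*((5 + 5) - 195) = 313*(10 - 195) = 313*(-185) = -57905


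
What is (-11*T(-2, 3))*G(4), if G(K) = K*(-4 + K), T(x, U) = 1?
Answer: 0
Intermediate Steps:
(-11*T(-2, 3))*G(4) = (-11*1)*(4*(-4 + 4)) = -44*0 = -11*0 = 0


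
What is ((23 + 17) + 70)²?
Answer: 12100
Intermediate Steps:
((23 + 17) + 70)² = (40 + 70)² = 110² = 12100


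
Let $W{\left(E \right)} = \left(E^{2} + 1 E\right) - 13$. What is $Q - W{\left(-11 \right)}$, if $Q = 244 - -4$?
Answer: $151$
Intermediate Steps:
$Q = 248$ ($Q = 244 + 4 = 248$)
$W{\left(E \right)} = -13 + E + E^{2}$ ($W{\left(E \right)} = \left(E^{2} + E\right) - 13 = \left(E + E^{2}\right) - 13 = -13 + E + E^{2}$)
$Q - W{\left(-11 \right)} = 248 - \left(-13 - 11 + \left(-11\right)^{2}\right) = 248 - \left(-13 - 11 + 121\right) = 248 - 97 = 151$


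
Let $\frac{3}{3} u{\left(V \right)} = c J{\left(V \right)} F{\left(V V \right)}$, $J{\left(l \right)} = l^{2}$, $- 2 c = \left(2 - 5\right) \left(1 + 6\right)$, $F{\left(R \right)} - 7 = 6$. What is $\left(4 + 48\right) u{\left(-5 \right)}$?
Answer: $177450$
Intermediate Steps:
$F{\left(R \right)} = 13$ ($F{\left(R \right)} = 7 + 6 = 13$)
$c = \frac{21}{2}$ ($c = - \frac{\left(2 - 5\right) \left(1 + 6\right)}{2} = - \frac{\left(-3\right) 7}{2} = \left(- \frac{1}{2}\right) \left(-21\right) = \frac{21}{2} \approx 10.5$)
$u{\left(V \right)} = \frac{273 V^{2}}{2}$ ($u{\left(V \right)} = \frac{21 V^{2}}{2} \cdot 13 = \frac{273 V^{2}}{2}$)
$\left(4 + 48\right) u{\left(-5 \right)} = \left(4 + 48\right) \frac{273 \left(-5\right)^{2}}{2} = 52 \cdot \frac{273}{2} \cdot 25 = 52 \cdot \frac{6825}{2} = 177450$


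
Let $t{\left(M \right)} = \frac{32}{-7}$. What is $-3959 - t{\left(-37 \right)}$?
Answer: $- \frac{27681}{7} \approx -3954.4$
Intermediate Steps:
$t{\left(M \right)} = - \frac{32}{7}$ ($t{\left(M \right)} = 32 \left(- \frac{1}{7}\right) = - \frac{32}{7}$)
$-3959 - t{\left(-37 \right)} = -3959 - - \frac{32}{7} = -3959 + \frac{32}{7} = - \frac{27681}{7}$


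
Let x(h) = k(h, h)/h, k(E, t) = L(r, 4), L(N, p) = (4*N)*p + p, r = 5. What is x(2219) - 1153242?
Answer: -365577702/317 ≈ -1.1532e+6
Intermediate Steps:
L(N, p) = p + 4*N*p (L(N, p) = 4*N*p + p = p + 4*N*p)
k(E, t) = 84 (k(E, t) = 4*(1 + 4*5) = 4*(1 + 20) = 4*21 = 84)
x(h) = 84/h
x(2219) - 1153242 = 84/2219 - 1153242 = 84*(1/2219) - 1153242 = 12/317 - 1153242 = -365577702/317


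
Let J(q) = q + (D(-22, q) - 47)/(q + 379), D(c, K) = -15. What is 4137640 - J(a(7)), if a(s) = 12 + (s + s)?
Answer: 1675733732/405 ≈ 4.1376e+6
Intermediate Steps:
a(s) = 12 + 2*s
J(q) = q - 62/(379 + q) (J(q) = q + (-15 - 47)/(q + 379) = q - 62/(379 + q))
4137640 - J(a(7)) = 4137640 - (-62 + (12 + 2*7)**2 + 379*(12 + 2*7))/(379 + (12 + 2*7)) = 4137640 - (-62 + (12 + 14)**2 + 379*(12 + 14))/(379 + (12 + 14)) = 4137640 - (-62 + 26**2 + 379*26)/(379 + 26) = 4137640 - (-62 + 676 + 9854)/405 = 4137640 - 10468/405 = 1675733732/405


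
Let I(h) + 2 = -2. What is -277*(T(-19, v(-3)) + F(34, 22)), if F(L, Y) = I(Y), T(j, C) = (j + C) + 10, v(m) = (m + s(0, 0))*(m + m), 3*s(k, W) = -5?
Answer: -4155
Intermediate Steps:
s(k, W) = -5/3 (s(k, W) = (1/3)*(-5) = -5/3)
I(h) = -4 (I(h) = -2 - 2 = -4)
v(m) = 2*m*(-5/3 + m) (v(m) = (m - 5/3)*(m + m) = (-5/3 + m)*(2*m) = 2*m*(-5/3 + m))
T(j, C) = 10 + C + j (T(j, C) = (C + j) + 10 = 10 + C + j)
F(L, Y) = -4
-277*(T(-19, v(-3)) + F(34, 22)) = -277*((10 + (2/3)*(-3)*(-5 + 3*(-3)) - 19) - 4) = -277*((10 + (2/3)*(-3)*(-5 - 9) - 19) - 4) = -277*((10 + (2/3)*(-3)*(-14) - 19) - 4) = -277*((10 + 28 - 19) - 4) = -277*(19 - 4) = -277*15 = -4155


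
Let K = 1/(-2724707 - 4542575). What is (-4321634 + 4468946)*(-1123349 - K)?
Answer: -54664094805824232/330331 ≈ -1.6548e+11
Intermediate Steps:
K = -1/7267282 (K = 1/(-7267282) = -1/7267282 ≈ -1.3760e-7)
(-4321634 + 4468946)*(-1123349 - K) = (-4321634 + 4468946)*(-1123349 - 1*(-1/7267282)) = 147312*(-1123349 + 1/7267282) = 147312*(-8163693967417/7267282) = -54664094805824232/330331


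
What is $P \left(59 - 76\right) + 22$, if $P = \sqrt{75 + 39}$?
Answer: $22 - 17 \sqrt{114} \approx -159.51$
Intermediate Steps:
$P = \sqrt{114} \approx 10.677$
$P \left(59 - 76\right) + 22 = \sqrt{114} \left(59 - 76\right) + 22 = \sqrt{114} \left(-17\right) + 22 = - 17 \sqrt{114} + 22 = 22 - 17 \sqrt{114}$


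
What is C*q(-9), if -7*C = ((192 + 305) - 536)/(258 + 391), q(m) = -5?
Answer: -195/4543 ≈ -0.042923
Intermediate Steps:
C = 39/4543 (C = -((192 + 305) - 536)/(7*(258 + 391)) = -(497 - 536)/(7*649) = -(-39)/(7*649) = -1/7*(-39/649) = 39/4543 ≈ 0.0085846)
C*q(-9) = (39/4543)*(-5) = -195/4543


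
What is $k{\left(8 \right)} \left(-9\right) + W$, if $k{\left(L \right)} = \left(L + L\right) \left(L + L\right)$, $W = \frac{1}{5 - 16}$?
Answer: $- \frac{25345}{11} \approx -2304.1$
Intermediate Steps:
$W = - \frac{1}{11}$ ($W = \frac{1}{-11} = - \frac{1}{11} \approx -0.090909$)
$k{\left(L \right)} = 4 L^{2}$ ($k{\left(L \right)} = 2 L 2 L = 4 L^{2}$)
$k{\left(8 \right)} \left(-9\right) + W = 4 \cdot 8^{2} \left(-9\right) - \frac{1}{11} = 4 \cdot 64 \left(-9\right) - \frac{1}{11} = 256 \left(-9\right) - \frac{1}{11} = -2304 - \frac{1}{11} = - \frac{25345}{11}$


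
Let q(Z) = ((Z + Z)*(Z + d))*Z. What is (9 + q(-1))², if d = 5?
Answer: 289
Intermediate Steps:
q(Z) = 2*Z²*(5 + Z) (q(Z) = ((Z + Z)*(Z + 5))*Z = ((2*Z)*(5 + Z))*Z = (2*Z*(5 + Z))*Z = 2*Z²*(5 + Z))
(9 + q(-1))² = (9 + 2*(-1)²*(5 - 1))² = (9 + 2*1*4)² = (9 + 8)² = 17² = 289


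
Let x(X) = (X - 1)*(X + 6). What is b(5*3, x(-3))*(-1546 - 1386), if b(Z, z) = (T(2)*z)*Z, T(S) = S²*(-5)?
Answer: -10555200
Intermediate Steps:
x(X) = (-1 + X)*(6 + X)
T(S) = -5*S²
b(Z, z) = -20*Z*z (b(Z, z) = ((-5*2²)*z)*Z = ((-5*4)*z)*Z = (-20*z)*Z = -20*Z*z)
b(5*3, x(-3))*(-1546 - 1386) = (-20*5*3*(-6 + (-3)² + 5*(-3)))*(-1546 - 1386) = -20*15*(-6 + 9 - 15)*(-2932) = -20*15*(-12)*(-2932) = 3600*(-2932) = -10555200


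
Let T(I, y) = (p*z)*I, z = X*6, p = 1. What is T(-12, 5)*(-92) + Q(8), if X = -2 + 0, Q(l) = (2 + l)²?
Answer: -13148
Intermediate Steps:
X = -2
z = -12 (z = -2*6 = -12)
T(I, y) = -12*I (T(I, y) = (1*(-12))*I = -12*I)
T(-12, 5)*(-92) + Q(8) = -12*(-12)*(-92) + (2 + 8)² = 144*(-92) + 10² = -13248 + 100 = -13148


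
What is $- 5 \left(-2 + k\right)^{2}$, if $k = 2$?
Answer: $0$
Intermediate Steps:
$- 5 \left(-2 + k\right)^{2} = - 5 \left(-2 + 2\right)^{2} = - 5 \cdot 0^{2} = \left(-5\right) 0 = 0$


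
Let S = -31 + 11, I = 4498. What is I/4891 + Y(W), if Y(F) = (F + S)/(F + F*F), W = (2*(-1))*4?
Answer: 4105/9782 ≈ 0.41965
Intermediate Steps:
W = -8 (W = -2*4 = -8)
S = -20
Y(F) = (-20 + F)/(F + F²) (Y(F) = (F - 20)/(F + F*F) = (-20 + F)/(F + F²))
I/4891 + Y(W) = 4498/4891 + (-20 - 8)/((-8)*(1 - 8)) = 4498*(1/4891) - ⅛*(-28)/(-7) = 4498/4891 - ⅛*(-⅐)*(-28) = 4498/4891 - ½ = 4105/9782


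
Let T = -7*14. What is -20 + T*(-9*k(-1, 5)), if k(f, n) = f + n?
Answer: 3508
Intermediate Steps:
T = -98
-20 + T*(-9*k(-1, 5)) = -20 - (-882)*(-1 + 5) = -20 - (-882)*4 = -20 - 98*(-36) = -20 + 3528 = 3508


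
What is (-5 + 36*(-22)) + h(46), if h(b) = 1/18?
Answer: -14345/18 ≈ -796.94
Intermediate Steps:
h(b) = 1/18
(-5 + 36*(-22)) + h(46) = (-5 + 36*(-22)) + 1/18 = (-5 - 792) + 1/18 = -797 + 1/18 = -14345/18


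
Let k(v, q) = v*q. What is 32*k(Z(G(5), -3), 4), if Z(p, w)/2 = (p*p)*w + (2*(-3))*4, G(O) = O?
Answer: -25344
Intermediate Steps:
Z(p, w) = -48 + 2*w*p² (Z(p, w) = 2*((p*p)*w + (2*(-3))*4) = 2*(p²*w - 6*4) = 2*(w*p² - 24) = 2*(-24 + w*p²) = -48 + 2*w*p²)
k(v, q) = q*v
32*k(Z(G(5), -3), 4) = 32*(4*(-48 + 2*(-3)*5²)) = 32*(4*(-48 + 2*(-3)*25)) = 32*(4*(-48 - 150)) = 32*(4*(-198)) = 32*(-792) = -25344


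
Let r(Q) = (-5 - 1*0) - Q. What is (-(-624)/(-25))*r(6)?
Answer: 6864/25 ≈ 274.56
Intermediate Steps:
r(Q) = -5 - Q (r(Q) = (-5 + 0) - Q = -5 - Q)
(-(-624)/(-25))*r(6) = (-(-624)/(-25))*(-5 - 1*6) = (-(-624)*(-1)/25)*(-5 - 6) = -13*48/25*(-11) = -624/25*(-11) = 6864/25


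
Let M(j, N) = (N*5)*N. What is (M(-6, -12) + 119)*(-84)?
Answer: -70476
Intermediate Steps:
M(j, N) = 5*N² (M(j, N) = (5*N)*N = 5*N²)
(M(-6, -12) + 119)*(-84) = (5*(-12)² + 119)*(-84) = (5*144 + 119)*(-84) = (720 + 119)*(-84) = 839*(-84) = -70476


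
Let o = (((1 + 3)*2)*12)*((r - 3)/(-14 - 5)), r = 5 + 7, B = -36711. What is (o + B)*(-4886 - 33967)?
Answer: 27133886169/19 ≈ 1.4281e+9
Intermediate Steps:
r = 12
o = -864/19 (o = (((1 + 3)*2)*12)*((12 - 3)/(-14 - 5)) = ((4*2)*12)*(9/(-19)) = (8*12)*(9*(-1/19)) = 96*(-9/19) = -864/19 ≈ -45.474)
(o + B)*(-4886 - 33967) = (-864/19 - 36711)*(-4886 - 33967) = -698373/19*(-38853) = 27133886169/19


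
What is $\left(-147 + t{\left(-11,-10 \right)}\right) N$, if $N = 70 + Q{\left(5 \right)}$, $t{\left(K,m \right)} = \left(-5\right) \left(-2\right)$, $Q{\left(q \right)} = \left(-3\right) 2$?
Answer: $-8768$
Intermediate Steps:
$Q{\left(q \right)} = -6$
$t{\left(K,m \right)} = 10$
$N = 64$ ($N = 70 - 6 = 64$)
$\left(-147 + t{\left(-11,-10 \right)}\right) N = \left(-147 + 10\right) 64 = \left(-137\right) 64 = -8768$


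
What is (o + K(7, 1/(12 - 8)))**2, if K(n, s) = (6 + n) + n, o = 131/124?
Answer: 6817321/15376 ≈ 443.37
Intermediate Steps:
o = 131/124 (o = 131*(1/124) = 131/124 ≈ 1.0565)
K(n, s) = 6 + 2*n
(o + K(7, 1/(12 - 8)))**2 = (131/124 + (6 + 2*7))**2 = (131/124 + (6 + 14))**2 = (131/124 + 20)**2 = (2611/124)**2 = 6817321/15376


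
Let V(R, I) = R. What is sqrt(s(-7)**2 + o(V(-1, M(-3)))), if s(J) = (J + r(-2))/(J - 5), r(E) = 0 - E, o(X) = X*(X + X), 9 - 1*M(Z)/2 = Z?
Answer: sqrt(313)/12 ≈ 1.4743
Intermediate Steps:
M(Z) = 18 - 2*Z
o(X) = 2*X**2 (o(X) = X*(2*X) = 2*X**2)
r(E) = -E
s(J) = (2 + J)/(-5 + J) (s(J) = (J - 1*(-2))/(J - 5) = (J + 2)/(-5 + J) = (2 + J)/(-5 + J))
sqrt(s(-7)**2 + o(V(-1, M(-3)))) = sqrt(((2 - 7)/(-5 - 7))**2 + 2*(-1)**2) = sqrt((-5/(-12))**2 + 2*1) = sqrt((-1/12*(-5))**2 + 2) = sqrt((5/12)**2 + 2) = sqrt(25/144 + 2) = sqrt(313/144) = sqrt(313)/12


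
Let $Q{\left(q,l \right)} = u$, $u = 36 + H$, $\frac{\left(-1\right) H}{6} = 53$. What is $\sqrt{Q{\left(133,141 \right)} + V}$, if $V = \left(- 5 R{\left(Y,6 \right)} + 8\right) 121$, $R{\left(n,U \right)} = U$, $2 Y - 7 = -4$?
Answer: $8 i \sqrt{46} \approx 54.259 i$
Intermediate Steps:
$H = -318$ ($H = \left(-6\right) 53 = -318$)
$u = -282$ ($u = 36 - 318 = -282$)
$Y = \frac{3}{2}$ ($Y = \frac{7}{2} + \frac{1}{2} \left(-4\right) = \frac{7}{2} - 2 = \frac{3}{2} \approx 1.5$)
$Q{\left(q,l \right)} = -282$
$V = -2662$ ($V = \left(\left(-5\right) 6 + 8\right) 121 = \left(-30 + 8\right) 121 = \left(-22\right) 121 = -2662$)
$\sqrt{Q{\left(133,141 \right)} + V} = \sqrt{-282 - 2662} = \sqrt{-2944} = 8 i \sqrt{46}$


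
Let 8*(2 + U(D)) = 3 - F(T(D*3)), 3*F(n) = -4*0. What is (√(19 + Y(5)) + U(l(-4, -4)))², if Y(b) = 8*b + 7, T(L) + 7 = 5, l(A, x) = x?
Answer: 4393/64 - 13*√66/4 ≈ 42.237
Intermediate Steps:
T(L) = -2 (T(L) = -7 + 5 = -2)
F(n) = 0 (F(n) = (-4*0)/3 = (⅓)*0 = 0)
U(D) = -13/8 (U(D) = -2 + (3 - 1*0)/8 = -2 + (3 + 0)/8 = -2 + (⅛)*3 = -2 + 3/8 = -13/8)
Y(b) = 7 + 8*b
(√(19 + Y(5)) + U(l(-4, -4)))² = (√(19 + (7 + 8*5)) - 13/8)² = (√(19 + (7 + 40)) - 13/8)² = (√(19 + 47) - 13/8)² = (√66 - 13/8)² = (-13/8 + √66)²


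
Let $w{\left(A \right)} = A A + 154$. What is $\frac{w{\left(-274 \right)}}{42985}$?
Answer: $\frac{15046}{8597} \approx 1.7501$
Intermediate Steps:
$w{\left(A \right)} = 154 + A^{2}$ ($w{\left(A \right)} = A^{2} + 154 = 154 + A^{2}$)
$\frac{w{\left(-274 \right)}}{42985} = \frac{154 + \left(-274\right)^{2}}{42985} = \left(154 + 75076\right) \frac{1}{42985} = 75230 \cdot \frac{1}{42985} = \frac{15046}{8597}$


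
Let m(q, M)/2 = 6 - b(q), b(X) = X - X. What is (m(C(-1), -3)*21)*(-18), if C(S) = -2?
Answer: -4536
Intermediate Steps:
b(X) = 0
m(q, M) = 12 (m(q, M) = 2*(6 - 1*0) = 2*(6 + 0) = 2*6 = 12)
(m(C(-1), -3)*21)*(-18) = (12*21)*(-18) = 252*(-18) = -4536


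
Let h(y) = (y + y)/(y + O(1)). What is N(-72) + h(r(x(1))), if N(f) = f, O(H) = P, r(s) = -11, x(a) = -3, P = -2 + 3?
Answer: -349/5 ≈ -69.800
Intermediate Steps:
P = 1
O(H) = 1
h(y) = 2*y/(1 + y) (h(y) = (y + y)/(y + 1) = (2*y)/(1 + y) = 2*y/(1 + y))
N(-72) + h(r(x(1))) = -72 + 2*(-11)/(1 - 11) = -72 + 2*(-11)/(-10) = -72 + 2*(-11)*(-⅒) = -72 + 11/5 = -349/5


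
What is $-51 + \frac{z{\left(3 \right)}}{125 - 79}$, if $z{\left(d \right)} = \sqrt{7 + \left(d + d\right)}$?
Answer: $-51 + \frac{\sqrt{13}}{46} \approx -50.922$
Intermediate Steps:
$z{\left(d \right)} = \sqrt{7 + 2 d}$
$-51 + \frac{z{\left(3 \right)}}{125 - 79} = -51 + \frac{\sqrt{7 + 2 \cdot 3}}{125 - 79} = -51 + \frac{\sqrt{7 + 6}}{46} = -51 + \sqrt{13} \cdot \frac{1}{46} = -51 + \frac{\sqrt{13}}{46}$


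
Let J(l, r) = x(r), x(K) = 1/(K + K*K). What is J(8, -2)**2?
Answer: 1/4 ≈ 0.25000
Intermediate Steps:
x(K) = 1/(K + K**2)
J(l, r) = 1/(r*(1 + r))
J(8, -2)**2 = (1/((-2)*(1 - 2)))**2 = (-1/2/(-1))**2 = (-1/2*(-1))**2 = (1/2)**2 = 1/4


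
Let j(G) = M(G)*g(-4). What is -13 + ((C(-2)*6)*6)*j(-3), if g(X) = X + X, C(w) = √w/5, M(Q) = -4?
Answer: -13 + 1152*I*√2/5 ≈ -13.0 + 325.83*I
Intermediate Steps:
C(w) = √w/5
g(X) = 2*X
j(G) = 32 (j(G) = -8*(-4) = -4*(-8) = 32)
-13 + ((C(-2)*6)*6)*j(-3) = -13 + (((√(-2)/5)*6)*6)*32 = -13 + ((((I*√2)/5)*6)*6)*32 = -13 + (((I*√2/5)*6)*6)*32 = -13 + ((6*I*√2/5)*6)*32 = -13 + (36*I*√2/5)*32 = -13 + 1152*I*√2/5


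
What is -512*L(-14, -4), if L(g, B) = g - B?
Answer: 5120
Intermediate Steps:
-512*L(-14, -4) = -512*(-14 - 1*(-4)) = -512*(-14 + 4) = -512*(-10) = 5120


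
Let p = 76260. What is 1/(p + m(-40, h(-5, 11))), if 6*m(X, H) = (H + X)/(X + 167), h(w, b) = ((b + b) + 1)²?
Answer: 254/19370203 ≈ 1.3113e-5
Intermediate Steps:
h(w, b) = (1 + 2*b)² (h(w, b) = (2*b + 1)² = (1 + 2*b)²)
m(X, H) = (H + X)/(6*(167 + X)) (m(X, H) = ((H + X)/(X + 167))/6 = ((H + X)/(167 + X))/6 = (H + X)/(6*(167 + X)))
1/(p + m(-40, h(-5, 11))) = 1/(76260 + ((1 + 2*11)² - 40)/(6*(167 - 40))) = 1/(76260 + (⅙)*((1 + 22)² - 40)/127) = 1/(76260 + (⅙)*(1/127)*(23² - 40)) = 1/(76260 + (⅙)*(1/127)*(529 - 40)) = 1/(76260 + (⅙)*(1/127)*489) = 1/(76260 + 163/254) = 1/(19370203/254) = 254/19370203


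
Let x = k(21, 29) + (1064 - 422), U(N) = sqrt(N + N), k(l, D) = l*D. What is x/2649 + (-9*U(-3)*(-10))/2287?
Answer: 417/883 + 90*I*sqrt(6)/2287 ≈ 0.47225 + 0.096394*I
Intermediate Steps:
k(l, D) = D*l
U(N) = sqrt(2)*sqrt(N) (U(N) = sqrt(2*N) = sqrt(2)*sqrt(N))
x = 1251 (x = 29*21 + (1064 - 422) = 609 + 642 = 1251)
x/2649 + (-9*U(-3)*(-10))/2287 = 1251/2649 + (-9*sqrt(2)*sqrt(-3)*(-10))/2287 = 1251*(1/2649) + (-9*sqrt(2)*I*sqrt(3)*(-10))*(1/2287) = 417/883 + (-9*I*sqrt(6)*(-10))*(1/2287) = 417/883 + (90*I*sqrt(6))*(1/2287) = 417/883 + 90*I*sqrt(6)/2287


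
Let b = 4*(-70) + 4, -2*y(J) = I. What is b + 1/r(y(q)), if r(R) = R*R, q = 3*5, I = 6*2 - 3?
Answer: -22352/81 ≈ -275.95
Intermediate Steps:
I = 9 (I = 12 - 3 = 9)
q = 15
y(J) = -9/2 (y(J) = -½*9 = -9/2)
r(R) = R²
b = -276 (b = -280 + 4 = -276)
b + 1/r(y(q)) = -276 + 1/((-9/2)²) = -276 + 1/(81/4) = -276 + 4/81 = -22352/81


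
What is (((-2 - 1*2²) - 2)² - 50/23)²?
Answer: 2022084/529 ≈ 3822.5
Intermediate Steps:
(((-2 - 1*2²) - 2)² - 50/23)² = (((-2 - 1*4) - 2)² - 50*1/23)² = (((-2 - 4) - 2)² - 50/23)² = ((-6 - 2)² - 50/23)² = ((-8)² - 50/23)² = (64 - 50/23)² = (1422/23)² = 2022084/529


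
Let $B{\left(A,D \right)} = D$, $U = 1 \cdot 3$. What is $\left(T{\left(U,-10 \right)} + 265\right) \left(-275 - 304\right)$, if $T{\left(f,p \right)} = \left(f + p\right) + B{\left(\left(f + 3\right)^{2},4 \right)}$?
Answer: $-151698$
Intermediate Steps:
$U = 3$
$T{\left(f,p \right)} = 4 + f + p$ ($T{\left(f,p \right)} = \left(f + p\right) + 4 = 4 + f + p$)
$\left(T{\left(U,-10 \right)} + 265\right) \left(-275 - 304\right) = \left(\left(4 + 3 - 10\right) + 265\right) \left(-275 - 304\right) = \left(-3 + 265\right) \left(-579\right) = 262 \left(-579\right) = -151698$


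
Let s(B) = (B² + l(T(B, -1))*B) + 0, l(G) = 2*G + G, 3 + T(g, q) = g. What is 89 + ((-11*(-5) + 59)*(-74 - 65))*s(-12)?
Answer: -10838575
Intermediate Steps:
T(g, q) = -3 + g
l(G) = 3*G
s(B) = B² + B*(-9 + 3*B) (s(B) = (B² + (3*(-3 + B))*B) + 0 = (B² + (-9 + 3*B)*B) + 0 = (B² + B*(-9 + 3*B)) + 0 = B² + B*(-9 + 3*B))
89 + ((-11*(-5) + 59)*(-74 - 65))*s(-12) = 89 + ((-11*(-5) + 59)*(-74 - 65))*(-12*(-9 + 4*(-12))) = 89 + ((55 + 59)*(-139))*(-12*(-9 - 48)) = 89 + (114*(-139))*(-12*(-57)) = 89 - 15846*684 = 89 - 10838664 = -10838575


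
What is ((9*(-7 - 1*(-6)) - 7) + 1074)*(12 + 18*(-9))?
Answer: -158700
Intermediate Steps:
((9*(-7 - 1*(-6)) - 7) + 1074)*(12 + 18*(-9)) = ((9*(-7 + 6) - 7) + 1074)*(12 - 162) = ((9*(-1) - 7) + 1074)*(-150) = ((-9 - 7) + 1074)*(-150) = (-16 + 1074)*(-150) = 1058*(-150) = -158700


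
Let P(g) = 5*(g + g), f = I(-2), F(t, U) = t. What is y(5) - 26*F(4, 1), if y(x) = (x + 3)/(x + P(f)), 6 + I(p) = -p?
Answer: -3648/35 ≈ -104.23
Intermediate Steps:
I(p) = -6 - p
f = -4 (f = -6 - 1*(-2) = -6 + 2 = -4)
P(g) = 10*g (P(g) = 5*(2*g) = 10*g)
y(x) = (3 + x)/(-40 + x) (y(x) = (x + 3)/(x + 10*(-4)) = (3 + x)/(x - 40) = (3 + x)/(-40 + x))
y(5) - 26*F(4, 1) = (3 + 5)/(-40 + 5) - 26*4 = 8/(-35) - 104 = -1/35*8 - 104 = -8/35 - 104 = -3648/35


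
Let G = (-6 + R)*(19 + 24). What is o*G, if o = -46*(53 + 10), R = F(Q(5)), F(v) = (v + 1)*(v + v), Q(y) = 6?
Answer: -9719892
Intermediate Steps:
F(v) = 2*v*(1 + v) (F(v) = (1 + v)*(2*v) = 2*v*(1 + v))
R = 84 (R = 2*6*(1 + 6) = 2*6*7 = 84)
o = -2898 (o = -46*63 = -2898)
G = 3354 (G = (-6 + 84)*(19 + 24) = 78*43 = 3354)
o*G = -2898*3354 = -9719892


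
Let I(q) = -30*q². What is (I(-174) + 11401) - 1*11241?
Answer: -908120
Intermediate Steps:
(I(-174) + 11401) - 1*11241 = (-30*(-174)² + 11401) - 1*11241 = (-30*30276 + 11401) - 11241 = (-908280 + 11401) - 11241 = -896879 - 11241 = -908120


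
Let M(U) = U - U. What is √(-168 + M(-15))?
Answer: 2*I*√42 ≈ 12.961*I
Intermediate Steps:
M(U) = 0
√(-168 + M(-15)) = √(-168 + 0) = √(-168) = 2*I*√42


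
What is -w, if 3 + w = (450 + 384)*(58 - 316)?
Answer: 215175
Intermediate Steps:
w = -215175 (w = -3 + (450 + 384)*(58 - 316) = -3 + 834*(-258) = -3 - 215172 = -215175)
-w = -1*(-215175) = 215175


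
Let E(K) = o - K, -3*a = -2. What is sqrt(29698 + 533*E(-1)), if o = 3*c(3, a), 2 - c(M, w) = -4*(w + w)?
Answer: sqrt(41957) ≈ 204.83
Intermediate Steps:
a = 2/3 (a = -1/3*(-2) = 2/3 ≈ 0.66667)
c(M, w) = 2 + 8*w (c(M, w) = 2 - (-4)*(w + w) = 2 - (-4)*2*w = 2 - (-8)*w = 2 + 8*w)
o = 22 (o = 3*(2 + 8*(2/3)) = 3*(2 + 16/3) = 3*(22/3) = 22)
E(K) = 22 - K
sqrt(29698 + 533*E(-1)) = sqrt(29698 + 533*(22 - 1*(-1))) = sqrt(29698 + 533*(22 + 1)) = sqrt(29698 + 533*23) = sqrt(29698 + 12259) = sqrt(41957)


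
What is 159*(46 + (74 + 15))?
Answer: 21465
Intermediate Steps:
159*(46 + (74 + 15)) = 159*(46 + 89) = 159*135 = 21465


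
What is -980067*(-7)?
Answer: 6860469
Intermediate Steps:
-980067*(-7) = -326689*(-21) = 6860469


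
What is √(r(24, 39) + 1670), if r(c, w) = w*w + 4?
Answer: 3*√355 ≈ 56.524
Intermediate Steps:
r(c, w) = 4 + w² (r(c, w) = w² + 4 = 4 + w²)
√(r(24, 39) + 1670) = √((4 + 39²) + 1670) = √((4 + 1521) + 1670) = √(1525 + 1670) = √3195 = 3*√355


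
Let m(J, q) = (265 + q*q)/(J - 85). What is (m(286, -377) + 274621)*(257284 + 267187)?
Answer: 29024862372265/201 ≈ 1.4440e+11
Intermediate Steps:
m(J, q) = (265 + q**2)/(-85 + J)
(m(286, -377) + 274621)*(257284 + 267187) = ((265 + (-377)**2)/(-85 + 286) + 274621)*(257284 + 267187) = ((265 + 142129)/201 + 274621)*524471 = ((1/201)*142394 + 274621)*524471 = (142394/201 + 274621)*524471 = (55341215/201)*524471 = 29024862372265/201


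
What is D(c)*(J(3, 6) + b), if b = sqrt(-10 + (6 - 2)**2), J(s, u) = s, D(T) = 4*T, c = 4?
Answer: 48 + 16*sqrt(6) ≈ 87.192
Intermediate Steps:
b = sqrt(6) (b = sqrt(-10 + 4**2) = sqrt(-10 + 16) = sqrt(6) ≈ 2.4495)
D(c)*(J(3, 6) + b) = (4*4)*(3 + sqrt(6)) = 16*(3 + sqrt(6)) = 48 + 16*sqrt(6)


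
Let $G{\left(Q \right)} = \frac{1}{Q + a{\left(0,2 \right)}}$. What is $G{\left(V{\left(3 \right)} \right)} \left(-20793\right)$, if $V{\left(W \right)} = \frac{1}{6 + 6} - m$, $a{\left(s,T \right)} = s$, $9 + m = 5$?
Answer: $- \frac{249516}{49} \approx -5092.2$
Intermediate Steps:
$m = -4$ ($m = -9 + 5 = -4$)
$V{\left(W \right)} = \frac{49}{12}$ ($V{\left(W \right)} = \frac{1}{6 + 6} - -4 = \frac{1}{12} + 4 = \frac{49}{12}$)
$G{\left(Q \right)} = \frac{1}{Q}$ ($G{\left(Q \right)} = \frac{1}{Q + 0} = \frac{1}{Q}$)
$G{\left(V{\left(3 \right)} \right)} \left(-20793\right) = \frac{1}{\frac{49}{12}} \left(-20793\right) = \frac{12}{49} \left(-20793\right) = - \frac{249516}{49}$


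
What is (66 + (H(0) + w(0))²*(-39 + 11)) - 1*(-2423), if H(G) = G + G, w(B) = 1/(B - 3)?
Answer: 22373/9 ≈ 2485.9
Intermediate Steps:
w(B) = 1/(-3 + B)
H(G) = 2*G
(66 + (H(0) + w(0))²*(-39 + 11)) - 1*(-2423) = (66 + (2*0 + 1/(-3 + 0))²*(-39 + 11)) - 1*(-2423) = (66 + (0 + 1/(-3))²*(-28)) + 2423 = (66 + (0 - ⅓)²*(-28)) + 2423 = (66 + (-⅓)²*(-28)) + 2423 = (66 + (⅑)*(-28)) + 2423 = (66 - 28/9) + 2423 = 566/9 + 2423 = 22373/9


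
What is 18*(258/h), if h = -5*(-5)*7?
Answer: 4644/175 ≈ 26.537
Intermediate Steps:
h = 175 (h = 25*7 = 175)
18*(258/h) = 18*(258/175) = 4644/175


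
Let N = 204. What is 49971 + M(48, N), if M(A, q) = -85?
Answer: 49886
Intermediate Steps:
49971 + M(48, N) = 49971 - 85 = 49886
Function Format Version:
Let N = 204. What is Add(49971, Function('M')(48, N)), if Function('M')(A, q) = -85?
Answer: 49886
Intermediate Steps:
Add(49971, Function('M')(48, N)) = Add(49971, -85) = 49886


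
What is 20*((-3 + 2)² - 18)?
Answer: -340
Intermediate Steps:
20*((-3 + 2)² - 18) = 20*((-1)² - 18) = 20*(1 - 18) = 20*(-17) = -340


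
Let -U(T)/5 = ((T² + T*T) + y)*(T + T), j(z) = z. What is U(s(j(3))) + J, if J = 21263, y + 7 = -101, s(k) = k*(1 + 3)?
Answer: -337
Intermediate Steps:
s(k) = 4*k (s(k) = k*4 = 4*k)
y = -108 (y = -7 - 101 = -108)
U(T) = -10*T*(-108 + 2*T²) (U(T) = -5*((T² + T*T) - 108)*(T + T) = -5*((T² + T²) - 108)*2*T = -5*(2*T² - 108)*2*T = -5*(-108 + 2*T²)*2*T = -10*T*(-108 + 2*T²))
U(s(j(3))) + J = 20*(4*3)*(54 - (4*3)²) + 21263 = 20*12*(54 - 1*12²) + 21263 = 20*12*(54 - 1*144) + 21263 = 20*12*(54 - 144) + 21263 = 20*12*(-90) + 21263 = -21600 + 21263 = -337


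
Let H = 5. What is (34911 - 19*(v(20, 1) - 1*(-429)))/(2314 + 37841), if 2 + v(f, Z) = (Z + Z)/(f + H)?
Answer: 223304/334625 ≈ 0.66733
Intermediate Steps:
v(f, Z) = -2 + 2*Z/(5 + f) (v(f, Z) = -2 + (Z + Z)/(f + 5) = -2 + (2*Z)/(5 + f) = -2 + 2*Z/(5 + f))
(34911 - 19*(v(20, 1) - 1*(-429)))/(2314 + 37841) = (34911 - 19*(2*(-5 + 1 - 1*20)/(5 + 20) - 1*(-429)))/(2314 + 37841) = (34911 - 19*(2*(-5 + 1 - 20)/25 + 429))/40155 = (34911 - 19*(2*(1/25)*(-24) + 429))*(1/40155) = (34911 - 19*(-48/25 + 429))*(1/40155) = (34911 - 19*10677/25)*(1/40155) = (34911 - 202863/25)*(1/40155) = (669912/25)*(1/40155) = 223304/334625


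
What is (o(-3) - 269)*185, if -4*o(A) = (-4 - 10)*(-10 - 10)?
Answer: -62715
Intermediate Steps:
o(A) = -70 (o(A) = -(-4 - 10)*(-10 - 10)/4 = -(-7)*(-20)/2 = -¼*280 = -70)
(o(-3) - 269)*185 = (-70 - 269)*185 = -339*185 = -62715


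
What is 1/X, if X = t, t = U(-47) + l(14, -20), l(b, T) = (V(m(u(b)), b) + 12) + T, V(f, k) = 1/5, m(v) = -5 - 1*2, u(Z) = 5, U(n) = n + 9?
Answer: -5/229 ≈ -0.021834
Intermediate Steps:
U(n) = 9 + n
m(v) = -7 (m(v) = -5 - 2 = -7)
V(f, k) = 1/5
l(b, T) = 61/5 + T (l(b, T) = (1/5 + 12) + T = 61/5 + T)
t = -229/5 (t = (9 - 47) + (61/5 - 20) = -38 - 39/5 = -229/5 ≈ -45.800)
X = -229/5 ≈ -45.800
1/X = 1/(-229/5) = -5/229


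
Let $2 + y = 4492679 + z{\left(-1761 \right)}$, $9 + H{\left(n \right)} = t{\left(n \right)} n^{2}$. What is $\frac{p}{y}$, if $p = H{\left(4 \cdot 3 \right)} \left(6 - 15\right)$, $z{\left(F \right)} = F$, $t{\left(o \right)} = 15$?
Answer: $- \frac{6453}{1496972} \approx -0.0043107$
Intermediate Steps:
$H{\left(n \right)} = -9 + 15 n^{2}$
$p = -19359$ ($p = \left(-9 + 15 \left(4 \cdot 3\right)^{2}\right) \left(6 - 15\right) = \left(-9 + 15 \cdot 12^{2}\right) \left(6 - 15\right) = \left(-9 + 15 \cdot 144\right) \left(-9\right) = \left(-9 + 2160\right) \left(-9\right) = 2151 \left(-9\right) = -19359$)
$y = 4490916$ ($y = -2 + \left(4492679 - 1761\right) = -2 + 4490918 = 4490916$)
$\frac{p}{y} = - \frac{19359}{4490916} = \left(-19359\right) \frac{1}{4490916} = - \frac{6453}{1496972}$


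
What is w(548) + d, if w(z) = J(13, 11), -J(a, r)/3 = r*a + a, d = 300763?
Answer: 300295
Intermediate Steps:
J(a, r) = -3*a - 3*a*r (J(a, r) = -3*(r*a + a) = -3*(a*r + a) = -3*(a + a*r) = -3*a - 3*a*r)
w(z) = -468 (w(z) = -3*13*(1 + 11) = -3*13*12 = -468)
w(548) + d = -468 + 300763 = 300295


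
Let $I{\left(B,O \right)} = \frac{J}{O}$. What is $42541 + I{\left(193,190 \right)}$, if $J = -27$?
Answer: $\frac{8082763}{190} \approx 42541.0$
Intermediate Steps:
$I{\left(B,O \right)} = - \frac{27}{O}$
$42541 + I{\left(193,190 \right)} = 42541 - \frac{27}{190} = \frac{8082763}{190}$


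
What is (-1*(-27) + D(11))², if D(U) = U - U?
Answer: 729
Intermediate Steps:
D(U) = 0
(-1*(-27) + D(11))² = (-1*(-27) + 0)² = (27 + 0)² = 27² = 729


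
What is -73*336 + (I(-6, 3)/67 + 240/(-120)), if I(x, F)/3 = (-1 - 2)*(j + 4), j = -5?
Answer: -1643501/67 ≈ -24530.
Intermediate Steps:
I(x, F) = 9 (I(x, F) = 3*((-1 - 2)*(-5 + 4)) = 3*(-3*(-1)) = 3*3 = 9)
-73*336 + (I(-6, 3)/67 + 240/(-120)) = -73*336 + (9/67 + 240/(-120)) = -24528 + (9*(1/67) + 240*(-1/120)) = -24528 + (9/67 - 2) = -24528 - 125/67 = -1643501/67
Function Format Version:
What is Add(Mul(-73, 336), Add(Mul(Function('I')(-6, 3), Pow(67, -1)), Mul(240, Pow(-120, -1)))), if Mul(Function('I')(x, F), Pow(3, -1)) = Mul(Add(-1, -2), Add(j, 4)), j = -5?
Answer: Rational(-1643501, 67) ≈ -24530.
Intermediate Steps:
Function('I')(x, F) = 9 (Function('I')(x, F) = Mul(3, Mul(Add(-1, -2), Add(-5, 4))) = Mul(3, Mul(-3, -1)) = Mul(3, 3) = 9)
Add(Mul(-73, 336), Add(Mul(Function('I')(-6, 3), Pow(67, -1)), Mul(240, Pow(-120, -1)))) = Add(Mul(-73, 336), Add(Mul(9, Pow(67, -1)), Mul(240, Pow(-120, -1)))) = Add(-24528, Add(Mul(9, Rational(1, 67)), Mul(240, Rational(-1, 120)))) = Add(-24528, Add(Rational(9, 67), -2)) = Add(-24528, Rational(-125, 67)) = Rational(-1643501, 67)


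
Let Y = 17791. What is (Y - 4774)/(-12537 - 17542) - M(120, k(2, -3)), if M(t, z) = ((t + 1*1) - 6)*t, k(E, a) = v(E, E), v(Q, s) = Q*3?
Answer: -415103217/30079 ≈ -13800.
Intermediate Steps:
v(Q, s) = 3*Q
k(E, a) = 3*E
M(t, z) = t*(-5 + t) (M(t, z) = ((t + 1) - 6)*t = ((1 + t) - 6)*t = (-5 + t)*t = t*(-5 + t))
(Y - 4774)/(-12537 - 17542) - M(120, k(2, -3)) = (17791 - 4774)/(-12537 - 17542) - 120*(-5 + 120) = 13017/(-30079) - 120*115 = 13017*(-1/30079) - 1*13800 = -13017/30079 - 13800 = -415103217/30079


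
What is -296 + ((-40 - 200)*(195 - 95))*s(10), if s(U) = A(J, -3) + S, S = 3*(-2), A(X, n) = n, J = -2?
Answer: 215704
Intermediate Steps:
S = -6
s(U) = -9 (s(U) = -3 - 6 = -9)
-296 + ((-40 - 200)*(195 - 95))*s(10) = -296 + ((-40 - 200)*(195 - 95))*(-9) = -296 - 240*100*(-9) = -296 - 24000*(-9) = -296 + 216000 = 215704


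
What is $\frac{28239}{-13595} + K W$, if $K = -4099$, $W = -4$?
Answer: $\frac{222875381}{13595} \approx 16394.0$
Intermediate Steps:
$\frac{28239}{-13595} + K W = \frac{28239}{-13595} - -16396 = 28239 \left(- \frac{1}{13595}\right) + 16396 = - \frac{28239}{13595} + 16396 = \frac{222875381}{13595}$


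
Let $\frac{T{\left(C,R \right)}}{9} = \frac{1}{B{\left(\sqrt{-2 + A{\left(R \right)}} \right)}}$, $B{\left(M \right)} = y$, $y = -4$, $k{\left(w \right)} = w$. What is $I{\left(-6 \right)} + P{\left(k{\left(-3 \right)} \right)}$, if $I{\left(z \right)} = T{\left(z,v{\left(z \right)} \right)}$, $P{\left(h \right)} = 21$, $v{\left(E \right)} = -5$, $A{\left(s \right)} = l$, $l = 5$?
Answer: $\frac{75}{4} \approx 18.75$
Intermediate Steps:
$A{\left(s \right)} = 5$
$B{\left(M \right)} = -4$
$T{\left(C,R \right)} = - \frac{9}{4}$ ($T{\left(C,R \right)} = \frac{9}{-4} = 9 \left(- \frac{1}{4}\right) = - \frac{9}{4}$)
$I{\left(z \right)} = - \frac{9}{4}$
$I{\left(-6 \right)} + P{\left(k{\left(-3 \right)} \right)} = - \frac{9}{4} + 21 = \frac{75}{4}$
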